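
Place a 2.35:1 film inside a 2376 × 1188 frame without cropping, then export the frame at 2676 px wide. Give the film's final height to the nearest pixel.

In the 2376×1188 frame the film fills the width: height = 2376 / 2.350 ≈ 1011.06 px.
Resizing to 2676 px wide multiplies everything by 1.1263: 1011.06 → 1138.72 px.

1139 px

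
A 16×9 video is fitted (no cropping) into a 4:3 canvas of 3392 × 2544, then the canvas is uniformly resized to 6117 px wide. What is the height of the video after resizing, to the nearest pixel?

3441 px

At 3392×2544 the video is width-limited, so height = 3392 × 9/16 ≈ 1908.00 px.
Scaling 3392 → 6117 is ×1.8034, so the height becomes 1908.00 × 1.8034 ≈ 3440.81 px.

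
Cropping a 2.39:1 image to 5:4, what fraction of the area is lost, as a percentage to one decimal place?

47.7%

5:4 is narrower than 2.39:1, so the crop keeps the full height and trims the width.
Fraction kept = (1.250)/(2.390) ≈ 52.30%, so 47.70% is lost.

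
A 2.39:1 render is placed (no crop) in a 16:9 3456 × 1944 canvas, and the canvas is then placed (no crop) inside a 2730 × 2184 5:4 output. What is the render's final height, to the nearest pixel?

Inside the 3456×1944 canvas the render is width-limited at 3456.00 × 1446.03.
The 16:9 canvas is width-limited in 2730×2184, giving 2730.00 × 1535.62; scale factor 0.7899.
Applying the same ×0.7899: 1446.03 → 1142.26.

1142 px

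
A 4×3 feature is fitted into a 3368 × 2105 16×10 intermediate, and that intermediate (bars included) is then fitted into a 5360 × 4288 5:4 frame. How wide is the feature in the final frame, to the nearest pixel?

Inside the 3368×2105 canvas the feature is height-limited at 2806.67 × 2105.00.
The 16×10 canvas is width-limited in 5360×4288, giving 5360.00 × 3350.00; scale factor 1.5914.
The feature scales with it: width 2806.67 × 1.5914 ≈ 4466.67.

4467 px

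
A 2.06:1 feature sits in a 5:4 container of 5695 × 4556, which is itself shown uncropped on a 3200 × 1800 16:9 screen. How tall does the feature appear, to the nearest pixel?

1092 px

Inside the 5695×4556 canvas the feature is width-limited at 5695.00 × 2764.56.
The 5:4 canvas is height-limited in 3200×1800, giving 2250.00 × 1800.00; scale factor 0.3951.
So the feature's height is 2764.56 × 0.3951 ≈ 1092.23.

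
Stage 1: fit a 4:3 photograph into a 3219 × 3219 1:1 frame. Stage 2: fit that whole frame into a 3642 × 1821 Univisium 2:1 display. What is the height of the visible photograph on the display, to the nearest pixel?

Inside the 3219×3219 canvas the photograph is width-limited at 3219.00 × 2414.25.
1:1 in 3642×1821: fills the height, so the intermediate becomes 1821.00 × 1821.00 — a scale of ×0.5657.
Applying the same ×0.5657: 2414.25 → 1365.75.

1366 px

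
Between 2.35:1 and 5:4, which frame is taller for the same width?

2.35 and 5:4 = 1.25; 2.35 > 1.25. The smaller width-to-height ratio is the taller frame.

5:4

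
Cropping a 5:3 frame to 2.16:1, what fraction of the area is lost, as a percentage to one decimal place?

Going from 5:3 to 2.16:1 means cutting height while keeping width.
Area ratio = (1.667)/(2.160) = 77.16%; the remaining 22.84% is cropped out.

22.8%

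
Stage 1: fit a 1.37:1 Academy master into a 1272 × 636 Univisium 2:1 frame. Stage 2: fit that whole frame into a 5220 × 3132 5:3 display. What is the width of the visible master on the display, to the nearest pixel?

3576 px

1.37:1 Academy in 1272×636: fills the height, so the master is 871.32 × 636.00.
Second fit — the Univisium 2:1 canvas into 5220×3132 spans the width: 5220.00 × 2610.00 (×4.1038 from 1272×636).
So the master's width is 871.32 × 4.1038 ≈ 3575.70.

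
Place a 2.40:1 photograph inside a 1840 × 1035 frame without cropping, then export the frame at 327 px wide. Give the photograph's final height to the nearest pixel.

136 px

At 1840×1035 the photograph is width-limited, so height = 1840 / 2.400 ≈ 766.67 px.
Resizing to 327 px wide multiplies everything by 0.1777: 766.67 → 136.25 px.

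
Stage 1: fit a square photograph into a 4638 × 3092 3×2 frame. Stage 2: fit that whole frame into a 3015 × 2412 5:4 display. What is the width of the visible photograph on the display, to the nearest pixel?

2010 px

square in 4638×3092: fills the height, so the photograph is 3092.00 × 3092.00.
Second fit — the 3×2 canvas into 3015×2412 spans the width: 3015.00 × 2010.00 (×0.6501 from 4638×3092).
Applying the same ×0.6501: 3092.00 → 2010.00.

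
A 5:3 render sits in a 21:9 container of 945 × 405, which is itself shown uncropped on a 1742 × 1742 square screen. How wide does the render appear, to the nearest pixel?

Inside the 945×405 canvas the render is height-limited at 675.00 × 405.00.
21:9 in 1742×1742: fills the width, so the intermediate becomes 1742.00 × 746.57 — a scale of ×1.8434.
So the render's width is 675.00 × 1.8434 ≈ 1244.29.

1244 px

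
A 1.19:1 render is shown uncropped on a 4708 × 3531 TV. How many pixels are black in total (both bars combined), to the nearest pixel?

1787074 pixels

1.19:1 (1.190) < 4×3 (1.333), so the render fills the height.
The render is 3531 × 1.190 ≈ 4201.8900 px wide.
Black = 4708 − 4201.8900 = 506.1100 px.
Across the 3531-px span: 506.1100 × 3531 ≈ 1787074 px.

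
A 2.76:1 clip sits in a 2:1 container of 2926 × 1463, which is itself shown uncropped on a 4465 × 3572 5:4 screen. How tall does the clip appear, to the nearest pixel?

1618 px

Inside the 2926×1463 canvas the clip is width-limited at 2926.00 × 1060.14.
Second fit — the 2:1 canvas into 4465×3572 spans the width: 4465.00 × 2232.50 (×1.5260 from 2926×1463).
The clip scales with it: height 1060.14 × 1.5260 ≈ 1617.75.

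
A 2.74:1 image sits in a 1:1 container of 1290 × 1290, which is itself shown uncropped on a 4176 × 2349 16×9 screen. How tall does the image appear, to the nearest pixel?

857 px

2.74:1 in 1290×1290: fills the width, so the image is 1290.00 × 470.80.
1:1 in 4176×2349: fills the height, so the intermediate becomes 2349.00 × 2349.00 — a scale of ×1.8209.
The image scales with it: height 470.80 × 1.8209 ≈ 857.30.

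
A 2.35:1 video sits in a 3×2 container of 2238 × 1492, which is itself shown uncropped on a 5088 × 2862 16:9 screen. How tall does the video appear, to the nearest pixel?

2.35:1 in 2238×1492: fills the width, so the video is 2238.00 × 952.34.
3×2 in 5088×2862: fills the height, so the intermediate becomes 4293.00 × 2862.00 — a scale of ×1.9182.
Applying the same ×1.9182: 952.34 → 1826.81.

1827 px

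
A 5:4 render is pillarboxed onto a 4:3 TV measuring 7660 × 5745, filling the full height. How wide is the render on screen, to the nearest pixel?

The render is 5745 × 5/4 ≈ 7181.25 px wide.

7181 px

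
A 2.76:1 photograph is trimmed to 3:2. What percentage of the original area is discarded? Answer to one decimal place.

45.7%

3:2 is narrower than 2.76:1, so the crop keeps the full height and trims the width.
(1.500)/(2.760) ≈ 0.543 of the area survives, leaving 45.65% discarded.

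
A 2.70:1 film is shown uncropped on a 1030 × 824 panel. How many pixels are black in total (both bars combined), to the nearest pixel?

455794 pixels

2.70:1 (2.700) > 5:4 (1.250), so the film fills the width.
That makes the image 381.4815 px tall (1030 / 2.700).
824 − 381.4815 = 442.5185 px of bars.
Bar area = 442.5185 × 1030 ≈ 455794 px.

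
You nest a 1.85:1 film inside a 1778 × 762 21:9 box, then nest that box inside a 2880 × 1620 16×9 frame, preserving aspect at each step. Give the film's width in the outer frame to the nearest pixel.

2283 px

First fit — 1.85:1 into 1778×762 spans the height: 1409.70 × 762.00.
21:9 in 2880×1620: fills the width, so the intermediate becomes 2880.00 × 1234.29 — a scale of ×1.6198.
So the film's width is 1409.70 × 1.6198 ≈ 2283.43.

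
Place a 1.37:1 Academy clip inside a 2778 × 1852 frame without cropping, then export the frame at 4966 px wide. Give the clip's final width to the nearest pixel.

4536 px

In the 2778×1852 frame the clip fills the height: width = 1852 × 1.370 ≈ 2537.24 px.
Scaling 2778 → 4966 is ×1.7876, so the width becomes 2537.24 × 1.7876 ≈ 4535.61 px.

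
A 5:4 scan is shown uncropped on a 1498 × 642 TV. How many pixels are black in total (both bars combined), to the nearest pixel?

5:4 is narrower than 21×9, so it spans the full height.
That makes the image 802.5000 px wide (642 × 5/4).
1498 − 802.5000 = 695.5000 px of bars.
Bar area = 695.5000 × 642 ≈ 446511 px.

446511 pixels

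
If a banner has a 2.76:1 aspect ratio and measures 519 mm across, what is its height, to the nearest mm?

188 mm

519 / 2.760 = 188.04.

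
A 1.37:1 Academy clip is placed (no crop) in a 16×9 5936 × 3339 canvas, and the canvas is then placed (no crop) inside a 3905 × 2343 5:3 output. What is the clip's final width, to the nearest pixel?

3009 px

Inside the 5936×3339 canvas the clip is height-limited at 4574.43 × 3339.00.
16×9 in 3905×2343: fills the width, so the intermediate becomes 3905.00 × 2196.56 — a scale of ×0.6579.
Applying the same ×0.6579: 4574.43 → 3009.29.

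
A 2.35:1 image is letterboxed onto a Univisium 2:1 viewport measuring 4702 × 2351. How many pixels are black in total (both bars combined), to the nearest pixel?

2.35:1 (2.350) > Univisium 2:1 (2.000), so the image fills the width.
Content height = 4702 / 2.350 ≈ 2000.8511 px.
2351 − 2000.8511 = 350.1489 px of bars.
That's 350.1489 × 4702 ≈ 1646400 black pixels.

1646400 pixels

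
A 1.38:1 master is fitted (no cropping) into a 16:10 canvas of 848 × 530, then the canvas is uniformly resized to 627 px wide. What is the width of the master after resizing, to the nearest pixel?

In the 848×530 frame the master fills the height: width = 530 × 1.380 ≈ 731.40 px.
Scaling 848 → 627 is ×0.7394, so the width becomes 731.40 × 0.7394 ≈ 540.79 px.

541 px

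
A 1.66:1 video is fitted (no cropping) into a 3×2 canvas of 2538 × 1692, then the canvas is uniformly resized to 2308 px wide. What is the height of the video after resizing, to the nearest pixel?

Fitted into 2538×1692, the video spans the width; its height is 2538 / 1.660 ≈ 1528.92 px.
Scaling 2538 → 2308 is ×0.9094, so the height becomes 1528.92 × 0.9094 ≈ 1390.36 px.

1390 px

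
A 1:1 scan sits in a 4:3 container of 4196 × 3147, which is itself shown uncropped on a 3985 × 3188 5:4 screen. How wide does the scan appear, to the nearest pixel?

2989 px

First fit — 1:1 into 4196×3147 spans the height: 3147.00 × 3147.00.
The 4:3 canvas is width-limited in 3985×3188, giving 3985.00 × 2988.75; scale factor 0.9497.
Applying the same ×0.9497: 3147.00 → 2988.75.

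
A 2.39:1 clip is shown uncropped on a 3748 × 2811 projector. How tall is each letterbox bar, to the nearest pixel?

621 px

2.39:1 (2.390) > 4×3 (1.333), so the clip fills the width.
That makes the image 1568.20 px tall (3748 / 2.390).
2811 − 1568.20 = 1242.80 px of bars (621.40 each).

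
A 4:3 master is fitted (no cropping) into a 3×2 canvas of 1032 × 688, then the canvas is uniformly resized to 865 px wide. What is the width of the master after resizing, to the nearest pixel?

769 px

In the 1032×688 frame the master fills the height: width = 688 × 4/3 ≈ 917.33 px.
Scaling 1032 → 865 is ×0.8382, so the width becomes 917.33 × 0.8382 ≈ 768.89 px.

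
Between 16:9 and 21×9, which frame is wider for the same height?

16:9 = 1.778 and 21×9 = 2.333; 2.333 > 1.778.

21×9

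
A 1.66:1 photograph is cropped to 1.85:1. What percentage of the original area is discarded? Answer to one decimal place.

1.85:1 is wider than 1.66:1, so the crop keeps the full width and trims the height.
Area ratio = (1.660)/(1.850) = 89.73%; the remaining 10.27% is cropped out.

10.3%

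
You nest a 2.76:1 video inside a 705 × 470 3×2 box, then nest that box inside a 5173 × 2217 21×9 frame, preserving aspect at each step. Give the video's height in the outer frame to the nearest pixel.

1205 px

2.76:1 in 705×470: fills the width, so the video is 705.00 × 255.43.
The 3×2 canvas is height-limited in 5173×2217, giving 3325.50 × 2217.00; scale factor 4.7170.
The video scales with it: height 255.43 × 4.7170 ≈ 1204.89.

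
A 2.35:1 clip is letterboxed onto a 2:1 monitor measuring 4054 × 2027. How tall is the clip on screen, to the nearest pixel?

1725 px

2.35:1 (2.350) > 2:1 (2.000), so the clip fills the width.
Content height = 4054 / 2.350 ≈ 1725.11 px.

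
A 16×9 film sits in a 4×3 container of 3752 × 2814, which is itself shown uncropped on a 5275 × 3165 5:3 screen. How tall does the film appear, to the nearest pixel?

16×9 in 3752×2814: fills the width, so the film is 3752.00 × 2110.50.
Second fit — the 4×3 canvas into 5275×3165 spans the height: 4220.00 × 3165.00 (×1.1247 from 3752×2814).
The film scales with it: height 2110.50 × 1.1247 ≈ 2373.75.

2374 px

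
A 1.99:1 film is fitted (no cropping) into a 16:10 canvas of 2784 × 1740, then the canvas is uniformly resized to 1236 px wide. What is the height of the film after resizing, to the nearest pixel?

Fitted into 2784×1740, the film spans the width; its height is 2784 / 1.990 ≈ 1398.99 px.
Scaling 2784 → 1236 is ×0.4440, so the height becomes 1398.99 × 0.4440 ≈ 621.11 px.

621 px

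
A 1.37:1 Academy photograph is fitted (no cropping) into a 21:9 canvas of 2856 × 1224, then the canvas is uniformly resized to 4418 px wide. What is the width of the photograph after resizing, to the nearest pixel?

At 2856×1224 the photograph is height-limited, so width = 1224 × 1.370 ≈ 1676.88 px.
The frame scales by 4418/2856 = 1.5469; 1676.88 × 1.5469 ≈ 2594.00 px.

2594 px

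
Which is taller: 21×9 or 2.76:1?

21×9 = 2.333 and 2.76; 2.76 > 2.333. The smaller width-to-height ratio is the taller frame.

21×9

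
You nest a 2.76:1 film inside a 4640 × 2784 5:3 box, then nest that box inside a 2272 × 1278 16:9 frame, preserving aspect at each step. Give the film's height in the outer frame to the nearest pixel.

772 px

Inside the 4640×2784 canvas the film is width-limited at 4640.00 × 1681.16.
The 5:3 canvas is height-limited in 2272×1278, giving 2130.00 × 1278.00; scale factor 0.4591.
Applying the same ×0.4591: 1681.16 → 771.74.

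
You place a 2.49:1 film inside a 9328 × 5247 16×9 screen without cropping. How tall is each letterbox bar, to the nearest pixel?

2.49:1 is wider than 16×9, so it spans the full width.
Content height = 9328 / 2.490 ≈ 3746.18 px.
Leftover height: 5247 − 3746.18 = 1500.82 px → 750.41 each side.

750 px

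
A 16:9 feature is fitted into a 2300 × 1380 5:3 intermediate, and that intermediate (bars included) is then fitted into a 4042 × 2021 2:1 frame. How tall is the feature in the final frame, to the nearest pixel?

Inside the 2300×1380 canvas the feature is width-limited at 2300.00 × 1293.75.
Second fit — the 5:3 canvas into 4042×2021 spans the height: 3368.33 × 2021.00 (×1.4645 from 2300×1380).
Applying the same ×1.4645: 1293.75 → 1894.69.

1895 px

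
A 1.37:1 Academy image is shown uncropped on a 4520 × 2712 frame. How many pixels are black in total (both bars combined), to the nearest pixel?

1.37:1 Academy (1.370) < 5:3 (1.667), so the image fills the height.
The image is 2712 × 1.370 ≈ 3715.4400 px wide.
Leftover width: 4520 − 3715.4400 = 804.5600 px.
Across the 2712-px span: 804.5600 × 2712 ≈ 2181967 px.

2181967 pixels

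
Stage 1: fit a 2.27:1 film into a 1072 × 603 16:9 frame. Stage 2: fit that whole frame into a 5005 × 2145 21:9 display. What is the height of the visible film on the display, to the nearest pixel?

1680 px

First fit — 2.27:1 into 1072×603 spans the width: 1072.00 × 472.25.
The 16:9 canvas is height-limited in 5005×2145, giving 3813.33 × 2145.00; scale factor 3.5572.
The film scales with it: height 472.25 × 3.5572 ≈ 1679.88.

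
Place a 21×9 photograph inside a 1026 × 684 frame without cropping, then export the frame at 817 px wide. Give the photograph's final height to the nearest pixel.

350 px

In the 1026×684 frame the photograph fills the width: height = 1026 × 9/21 ≈ 439.71 px.
Resizing to 817 px wide multiplies everything by 0.7963: 439.71 → 350.14 px.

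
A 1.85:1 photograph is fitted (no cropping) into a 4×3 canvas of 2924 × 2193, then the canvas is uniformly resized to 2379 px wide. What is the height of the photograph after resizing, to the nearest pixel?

1286 px

In the 2924×2193 frame the photograph fills the width: height = 2924 / 1.850 ≈ 1580.54 px.
Resizing to 2379 px wide multiplies everything by 0.8136: 1580.54 → 1285.95 px.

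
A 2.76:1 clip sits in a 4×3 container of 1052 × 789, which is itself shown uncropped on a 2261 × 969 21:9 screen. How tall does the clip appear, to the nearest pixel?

468 px

Inside the 1052×789 canvas the clip is width-limited at 1052.00 × 381.16.
Second fit — the 4×3 canvas into 2261×969 spans the height: 1292.00 × 969.00 (×1.2281 from 1052×789).
The clip scales with it: height 381.16 × 1.2281 ≈ 468.12.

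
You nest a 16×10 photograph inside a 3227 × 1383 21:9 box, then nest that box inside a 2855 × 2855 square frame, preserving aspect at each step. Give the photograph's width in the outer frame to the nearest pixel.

16×10 in 3227×1383: fills the height, so the photograph is 2212.80 × 1383.00.
The 21:9 canvas is width-limited in 2855×2855, giving 2855.00 × 1223.57; scale factor 0.8847.
So the photograph's width is 2212.80 × 0.8847 ≈ 1957.71.

1958 px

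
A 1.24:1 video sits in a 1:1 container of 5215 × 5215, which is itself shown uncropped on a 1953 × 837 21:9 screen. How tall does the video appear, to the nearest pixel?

675 px

Inside the 5215×5215 canvas the video is width-limited at 5215.00 × 4205.65.
Second fit — the 1:1 canvas into 1953×837 spans the height: 837.00 × 837.00 (×0.1605 from 5215×5215).
So the video's height is 4205.65 × 0.1605 ≈ 675.00.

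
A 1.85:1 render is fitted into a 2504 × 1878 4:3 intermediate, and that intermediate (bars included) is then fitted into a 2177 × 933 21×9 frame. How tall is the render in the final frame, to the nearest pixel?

First fit — 1.85:1 into 2504×1878 spans the width: 2504.00 × 1353.51.
Second fit — the 4:3 canvas into 2177×933 spans the height: 1244.00 × 933.00 (×0.4968 from 2504×1878).
So the render's height is 1353.51 × 0.4968 ≈ 672.43.

672 px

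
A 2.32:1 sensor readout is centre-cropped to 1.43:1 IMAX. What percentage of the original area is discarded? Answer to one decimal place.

Going from 2.32:1 to 1.43:1 IMAX means cutting width while keeping height.
Fraction kept = (1.430)/(2.320) ≈ 61.64%, so 38.36% is lost.

38.4%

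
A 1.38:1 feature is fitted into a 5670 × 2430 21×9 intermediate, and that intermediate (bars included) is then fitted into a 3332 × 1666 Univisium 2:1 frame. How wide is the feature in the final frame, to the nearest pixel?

1971 px

1.38:1 in 5670×2430: fills the height, so the feature is 3353.40 × 2430.00.
Second fit — the 21×9 canvas into 3332×1666 spans the width: 3332.00 × 1428.00 (×0.5877 from 5670×2430).
Applying the same ×0.5877: 3353.40 → 1970.64.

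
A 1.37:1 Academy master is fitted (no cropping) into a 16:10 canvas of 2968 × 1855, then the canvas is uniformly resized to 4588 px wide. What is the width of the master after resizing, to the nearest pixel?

At 2968×1855 the master is height-limited, so width = 1855 × 1.370 ≈ 2541.35 px.
The frame scales by 4588/2968 = 1.5458; 2541.35 × 1.5458 ≈ 3928.47 px.

3928 px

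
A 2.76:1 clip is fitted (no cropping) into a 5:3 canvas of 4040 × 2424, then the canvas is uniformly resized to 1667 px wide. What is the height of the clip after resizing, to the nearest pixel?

604 px

In the 4040×2424 frame the clip fills the width: height = 4040 / 2.760 ≈ 1463.77 px.
Resizing to 1667 px wide multiplies everything by 0.4126: 1463.77 → 603.99 px.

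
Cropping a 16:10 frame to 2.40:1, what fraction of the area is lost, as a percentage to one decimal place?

33.3%

2.40:1 is wider than 16:10, so the crop keeps the full width and trims the height.
(1.600)/(2.400) ≈ 0.667 of the area survives, leaving 33.33% discarded.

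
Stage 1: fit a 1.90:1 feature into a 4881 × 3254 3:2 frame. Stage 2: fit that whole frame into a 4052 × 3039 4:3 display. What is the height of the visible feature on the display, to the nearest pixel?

1.90:1 in 4881×3254: fills the width, so the feature is 4881.00 × 2568.95.
Second fit — the 3:2 canvas into 4052×3039 spans the width: 4052.00 × 2701.33 (×0.8302 from 4881×3254).
The feature scales with it: height 2568.95 × 0.8302 ≈ 2132.63.

2133 px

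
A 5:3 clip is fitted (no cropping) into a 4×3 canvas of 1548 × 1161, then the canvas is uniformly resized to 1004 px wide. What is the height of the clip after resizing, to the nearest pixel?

Fitted into 1548×1161, the clip spans the width; its height is 1548 × 3/5 ≈ 928.80 px.
The frame scales by 1004/1548 = 0.6486; 928.80 × 0.6486 ≈ 602.40 px.

602 px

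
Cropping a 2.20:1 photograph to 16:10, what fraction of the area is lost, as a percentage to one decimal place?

The height stays; only width is cut (since 16:10 is narrower than 2.20:1).
Fraction kept = (1.600)/(2.200) ≈ 72.73%, so 27.27% is lost.

27.3%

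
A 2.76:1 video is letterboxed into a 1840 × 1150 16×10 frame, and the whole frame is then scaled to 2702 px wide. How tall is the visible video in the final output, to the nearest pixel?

At 1840×1150 the video is width-limited, so height = 1840 / 2.760 ≈ 666.67 px.
Resizing to 2702 px wide multiplies everything by 1.4685: 666.67 → 978.99 px.

979 px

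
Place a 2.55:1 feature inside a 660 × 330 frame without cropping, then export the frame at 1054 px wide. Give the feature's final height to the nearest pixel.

413 px

Fitted into 660×330, the feature spans the width; its height is 660 / 2.550 ≈ 258.82 px.
The frame scales by 1054/660 = 1.5970; 258.82 × 1.5970 ≈ 413.33 px.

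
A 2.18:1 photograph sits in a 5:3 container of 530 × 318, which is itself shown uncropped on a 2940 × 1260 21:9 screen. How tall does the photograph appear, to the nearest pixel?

963 px

First fit — 2.18:1 into 530×318 spans the width: 530.00 × 243.12.
Second fit — the 5:3 canvas into 2940×1260 spans the height: 2100.00 × 1260.00 (×3.9623 from 530×318).
Applying the same ×3.9623: 243.12 → 963.30.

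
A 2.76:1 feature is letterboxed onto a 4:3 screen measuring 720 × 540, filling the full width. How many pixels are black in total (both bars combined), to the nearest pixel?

That makes the image 260.8696 px tall (720 / 2.760).
Leftover height: 540 − 260.8696 = 279.1304 px.
Across the 720-px span: 279.1304 × 720 ≈ 200974 px.

200974 pixels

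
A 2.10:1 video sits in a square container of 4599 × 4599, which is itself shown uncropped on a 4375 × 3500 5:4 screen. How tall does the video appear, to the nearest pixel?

First fit — 2.10:1 into 4599×4599 spans the width: 4599.00 × 2190.00.
square in 4375×3500: fills the height, so the intermediate becomes 3500.00 × 3500.00 — a scale of ×0.7610.
Applying the same ×0.7610: 2190.00 → 1666.67.

1667 px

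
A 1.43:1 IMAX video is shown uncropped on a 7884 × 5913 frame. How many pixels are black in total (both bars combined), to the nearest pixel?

Since 1.430 > 1.333, the video is width-limited.
Content height = 7884 / 1.430 ≈ 5513.2867 px.
5913 − 5513.2867 = 399.7133 px of bars.
That's 399.7133 × 7884 ≈ 3151340 black pixels.

3151340 pixels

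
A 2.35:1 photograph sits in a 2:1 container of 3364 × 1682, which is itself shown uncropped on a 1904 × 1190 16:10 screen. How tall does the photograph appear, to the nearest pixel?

2.35:1 in 3364×1682: fills the width, so the photograph is 3364.00 × 1431.49.
2:1 in 1904×1190: fills the width, so the intermediate becomes 1904.00 × 952.00 — a scale of ×0.5660.
So the photograph's height is 1431.49 × 0.5660 ≈ 810.21.

810 px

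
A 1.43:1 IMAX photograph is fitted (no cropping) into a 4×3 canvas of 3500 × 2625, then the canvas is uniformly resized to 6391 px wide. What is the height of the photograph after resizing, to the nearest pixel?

4469 px

In the 3500×2625 frame the photograph fills the width: height = 3500 / 1.430 ≈ 2447.55 px.
Scaling 3500 → 6391 is ×1.8260, so the height becomes 2447.55 × 1.8260 ≈ 4469.23 px.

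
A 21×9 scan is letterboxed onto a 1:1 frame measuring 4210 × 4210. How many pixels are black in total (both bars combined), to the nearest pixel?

21×9 (2.333) > 1:1 (1.000), so the scan fills the width.
The scan is 4210 × 9/21 ≈ 1804.2857 px tall.
4210 − 1804.2857 = 2405.7143 px of bars.
That's 2405.7143 × 4210 ≈ 10128057 black pixels.

10128057 pixels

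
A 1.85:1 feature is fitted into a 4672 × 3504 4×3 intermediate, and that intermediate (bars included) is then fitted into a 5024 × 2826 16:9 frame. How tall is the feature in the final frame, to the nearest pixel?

First fit — 1.85:1 into 4672×3504 spans the width: 4672.00 × 2525.41.
The 4×3 canvas is height-limited in 5024×2826, giving 3768.00 × 2826.00; scale factor 0.8065.
The feature scales with it: height 2525.41 × 0.8065 ≈ 2036.76.

2037 px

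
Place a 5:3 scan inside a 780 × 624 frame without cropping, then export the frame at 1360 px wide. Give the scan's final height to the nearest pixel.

Fitted into 780×624, the scan spans the width; its height is 780 × 3/5 ≈ 468.00 px.
The frame scales by 1360/780 = 1.7436; 468.00 × 1.7436 ≈ 816.00 px.

816 px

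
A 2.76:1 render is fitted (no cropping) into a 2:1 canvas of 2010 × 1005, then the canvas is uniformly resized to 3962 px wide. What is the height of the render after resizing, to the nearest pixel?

Fitted into 2010×1005, the render spans the width; its height is 2010 / 2.760 ≈ 728.26 px.
The frame scales by 3962/2010 = 1.9711; 728.26 × 1.9711 ≈ 1435.51 px.

1436 px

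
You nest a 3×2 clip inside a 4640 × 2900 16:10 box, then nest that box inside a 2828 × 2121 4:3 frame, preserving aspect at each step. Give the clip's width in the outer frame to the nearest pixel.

2651 px

First fit — 3×2 into 4640×2900 spans the height: 4350.00 × 2900.00.
16:10 in 2828×2121: fills the width, so the intermediate becomes 2828.00 × 1767.50 — a scale of ×0.6095.
The clip scales with it: width 4350.00 × 0.6095 ≈ 2651.25.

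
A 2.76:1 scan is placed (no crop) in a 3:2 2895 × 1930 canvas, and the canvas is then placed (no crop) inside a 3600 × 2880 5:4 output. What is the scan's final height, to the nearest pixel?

1304 px

First fit — 2.76:1 into 2895×1930 spans the width: 2895.00 × 1048.91.
3:2 in 3600×2880: fills the width, so the intermediate becomes 3600.00 × 2400.00 — a scale of ×1.2435.
The scan scales with it: height 1048.91 × 1.2435 ≈ 1304.35.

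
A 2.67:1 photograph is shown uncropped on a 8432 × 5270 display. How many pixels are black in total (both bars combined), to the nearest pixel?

17807942 pixels

Since 2.670 > 1.600, the photograph is width-limited.
That makes the image 3158.0524 px tall (8432 / 2.670).
Black = 5270 − 3158.0524 = 2111.9476 px.
Across the 8432-px span: 2111.9476 × 8432 ≈ 17807942 px.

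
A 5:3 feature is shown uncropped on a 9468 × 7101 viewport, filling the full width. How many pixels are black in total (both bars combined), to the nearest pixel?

That makes the image 5680.8000 px tall (9468 × 3/5).
7101 − 5680.8000 = 1420.2000 px of bars.
Bar area = 1420.2000 × 9468 ≈ 13446454 px.

13446454 pixels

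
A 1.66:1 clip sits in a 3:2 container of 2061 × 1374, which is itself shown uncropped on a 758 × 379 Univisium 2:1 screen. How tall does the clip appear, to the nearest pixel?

First fit — 1.66:1 into 2061×1374 spans the width: 2061.00 × 1241.57.
The 3:2 canvas is height-limited in 758×379, giving 568.50 × 379.00; scale factor 0.2758.
Applying the same ×0.2758: 1241.57 → 342.47.

342 px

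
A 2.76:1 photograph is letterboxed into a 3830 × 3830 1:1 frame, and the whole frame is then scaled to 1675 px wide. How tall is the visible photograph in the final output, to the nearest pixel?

At 3830×3830 the photograph is width-limited, so height = 3830 / 2.760 ≈ 1387.68 px.
Resizing to 1675 px wide multiplies everything by 0.4373: 1387.68 → 606.88 px.

607 px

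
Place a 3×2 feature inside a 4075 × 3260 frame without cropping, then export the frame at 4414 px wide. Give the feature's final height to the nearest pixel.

In the 4075×3260 frame the feature fills the width: height = 4075 × 2/3 ≈ 2716.67 px.
Resizing to 4414 px wide multiplies everything by 1.0832: 2716.67 → 2942.67 px.

2943 px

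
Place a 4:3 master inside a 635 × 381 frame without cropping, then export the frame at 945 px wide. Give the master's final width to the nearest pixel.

756 px

In the 635×381 frame the master fills the height: width = 381 × 4/3 ≈ 508.00 px.
Resizing to 945 px wide multiplies everything by 1.4882: 508.00 → 756.00 px.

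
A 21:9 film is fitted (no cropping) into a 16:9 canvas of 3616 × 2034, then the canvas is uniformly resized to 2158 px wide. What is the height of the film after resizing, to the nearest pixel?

925 px

At 3616×2034 the film is width-limited, so height = 3616 × 9/21 ≈ 1549.71 px.
The frame scales by 2158/3616 = 0.5968; 1549.71 × 0.5968 ≈ 924.86 px.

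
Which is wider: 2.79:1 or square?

2.79 and square = 1; 2.79 > 1.

2.79:1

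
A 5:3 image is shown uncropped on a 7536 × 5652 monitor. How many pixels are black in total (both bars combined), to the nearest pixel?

8518694 pixels

5:3 is wider than 4:3, so it spans the full width.
The image is 7536 × 3/5 ≈ 4521.6000 px tall.
Leftover height: 5652 − 4521.6000 = 1130.4000 px.
Across the 7536-px span: 1130.4000 × 7536 ≈ 8518694 px.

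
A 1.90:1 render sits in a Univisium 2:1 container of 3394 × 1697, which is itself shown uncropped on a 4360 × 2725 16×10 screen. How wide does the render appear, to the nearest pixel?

1.90:1 in 3394×1697: fills the height, so the render is 3224.30 × 1697.00.
Second fit — the Univisium 2:1 canvas into 4360×2725 spans the width: 4360.00 × 2180.00 (×1.2846 from 3394×1697).
So the render's width is 3224.30 × 1.2846 ≈ 4142.00.

4142 px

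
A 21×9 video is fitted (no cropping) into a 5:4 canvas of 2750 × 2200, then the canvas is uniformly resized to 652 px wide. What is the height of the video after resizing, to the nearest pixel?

In the 2750×2200 frame the video fills the width: height = 2750 × 9/21 ≈ 1178.57 px.
Resizing to 652 px wide multiplies everything by 0.2371: 1178.57 → 279.43 px.

279 px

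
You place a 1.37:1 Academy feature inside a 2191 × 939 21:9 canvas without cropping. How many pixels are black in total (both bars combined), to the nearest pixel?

1.37:1 Academy is narrower than 21:9, so it spans the full height.
Content width = 939 × 1.370 ≈ 1286.4300 px.
Leftover width: 2191 − 1286.4300 = 904.5700 px.
That's 904.5700 × 939 ≈ 849391 black pixels.

849391 pixels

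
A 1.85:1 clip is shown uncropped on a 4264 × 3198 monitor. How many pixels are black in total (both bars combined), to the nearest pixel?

3808328 pixels

Since 1.850 > 1.333, the clip is width-limited.
The clip is 4264 / 1.850 ≈ 2304.8649 px tall.
Black = 3198 − 2304.8649 = 893.1351 px.
That's 893.1351 × 4264 ≈ 3808328 black pixels.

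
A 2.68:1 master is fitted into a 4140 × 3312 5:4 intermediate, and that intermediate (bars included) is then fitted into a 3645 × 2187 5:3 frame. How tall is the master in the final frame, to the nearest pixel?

Inside the 4140×3312 canvas the master is width-limited at 4140.00 × 1544.78.
5:4 in 3645×2187: fills the height, so the intermediate becomes 2733.75 × 2187.00 — a scale of ×0.6603.
So the master's height is 1544.78 × 0.6603 ≈ 1020.06.

1020 px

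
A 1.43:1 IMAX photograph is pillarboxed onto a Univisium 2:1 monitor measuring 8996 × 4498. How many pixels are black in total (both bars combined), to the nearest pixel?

Since 1.430 < 2.000, the photograph is height-limited.
Content width = 4498 × 1.430 ≈ 6432.1400 px.
Black = 8996 − 6432.1400 = 2563.8600 px.
That's 2563.8600 × 4498 ≈ 11532242 black pixels.

11532242 pixels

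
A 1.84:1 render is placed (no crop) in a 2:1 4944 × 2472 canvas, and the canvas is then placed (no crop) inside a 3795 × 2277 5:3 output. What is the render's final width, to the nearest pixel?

3491 px

1.84:1 in 4944×2472: fills the height, so the render is 4548.48 × 2472.00.
2:1 in 3795×2277: fills the width, so the intermediate becomes 3795.00 × 1897.50 — a scale of ×0.7676.
So the render's width is 4548.48 × 0.7676 ≈ 3491.40.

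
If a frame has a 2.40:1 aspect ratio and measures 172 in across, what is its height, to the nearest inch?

172 / 2.400 = 71.67.

72 in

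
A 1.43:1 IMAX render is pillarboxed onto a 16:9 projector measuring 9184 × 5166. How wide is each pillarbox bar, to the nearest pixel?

898 px

1.43:1 IMAX (1.430) < 16:9 (1.778), so the render fills the height.
That makes the image 7387.38 px wide (5166 × 1.430).
Black = 9184 − 7387.38 = 1796.62 px, or 898.31 per bar.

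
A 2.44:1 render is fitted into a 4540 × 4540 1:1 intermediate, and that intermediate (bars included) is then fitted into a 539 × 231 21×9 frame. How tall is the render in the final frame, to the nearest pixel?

First fit — 2.44:1 into 4540×4540 spans the width: 4540.00 × 1860.66.
Second fit — the 1:1 canvas into 539×231 spans the height: 231.00 × 231.00 (×0.0509 from 4540×4540).
So the render's height is 1860.66 × 0.0509 ≈ 94.67.

95 px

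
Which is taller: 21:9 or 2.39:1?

21:9 = 2.333 and 2.39; 2.39 > 2.333. The smaller width-to-height ratio is the taller frame.

21:9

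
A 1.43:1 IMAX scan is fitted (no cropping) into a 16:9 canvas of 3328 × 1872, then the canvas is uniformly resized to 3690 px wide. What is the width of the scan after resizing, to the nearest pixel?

2968 px

At 3328×1872 the scan is height-limited, so width = 1872 × 1.430 ≈ 2676.96 px.
The frame scales by 3690/3328 = 1.1088; 2676.96 × 1.1088 ≈ 2968.14 px.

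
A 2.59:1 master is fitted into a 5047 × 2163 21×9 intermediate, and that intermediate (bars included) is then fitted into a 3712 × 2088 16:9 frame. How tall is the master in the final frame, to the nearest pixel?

First fit — 2.59:1 into 5047×2163 spans the width: 5047.00 × 1948.65.
21×9 in 3712×2088: fills the width, so the intermediate becomes 3712.00 × 1590.86 — a scale of ×0.7355.
Applying the same ×0.7355: 1948.65 → 1433.20.

1433 px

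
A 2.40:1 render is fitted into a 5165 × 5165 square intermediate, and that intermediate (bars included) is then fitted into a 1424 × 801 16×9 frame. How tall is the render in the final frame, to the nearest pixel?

Inside the 5165×5165 canvas the render is width-limited at 5165.00 × 2152.08.
Second fit — the square canvas into 1424×801 spans the height: 801.00 × 801.00 (×0.1551 from 5165×5165).
Applying the same ×0.1551: 2152.08 → 333.75.

334 px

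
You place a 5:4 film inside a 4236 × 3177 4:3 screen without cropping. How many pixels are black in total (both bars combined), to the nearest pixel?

5:4 (1.250) < 4:3 (1.333), so the film fills the height.
That makes the image 3971.2500 px wide (3177 × 5/4).
4236 − 3971.2500 = 264.7500 px of bars.
That's 264.7500 × 3177 ≈ 841111 black pixels.

841111 pixels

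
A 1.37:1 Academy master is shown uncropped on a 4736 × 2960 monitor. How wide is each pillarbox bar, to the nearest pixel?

340 px

1.37:1 Academy (1.370) < 16×10 (1.600), so the master fills the height.
That makes the image 4055.20 px wide (2960 × 1.370).
4736 − 4055.20 = 680.80 px of bars (340.40 each).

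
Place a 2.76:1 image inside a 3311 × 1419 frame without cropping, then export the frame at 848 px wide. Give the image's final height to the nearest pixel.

At 3311×1419 the image is width-limited, so height = 3311 / 2.760 ≈ 1199.64 px.
The frame scales by 848/3311 = 0.2561; 1199.64 × 0.2561 ≈ 307.25 px.

307 px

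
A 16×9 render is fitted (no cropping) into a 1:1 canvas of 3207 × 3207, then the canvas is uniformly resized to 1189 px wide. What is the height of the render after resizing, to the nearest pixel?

At 3207×3207 the render is width-limited, so height = 3207 × 9/16 ≈ 1803.94 px.
Scaling 3207 → 1189 is ×0.3708, so the height becomes 1803.94 × 0.3708 ≈ 668.81 px.

669 px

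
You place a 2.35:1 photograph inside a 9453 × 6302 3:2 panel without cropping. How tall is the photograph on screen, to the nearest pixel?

4023 px

Since 2.350 > 1.500, the photograph is width-limited.
Content height = 9453 / 2.350 ≈ 4022.55 px.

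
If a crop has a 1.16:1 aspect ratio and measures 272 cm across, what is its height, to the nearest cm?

234 cm

At 1.16:1, 272 / 1.160 ≈ 234.48.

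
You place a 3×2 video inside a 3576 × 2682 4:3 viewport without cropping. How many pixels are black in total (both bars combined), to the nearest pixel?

Since 1.500 > 1.333, the video is width-limited.
Content height = 3576 × 2/3 ≈ 2384.0000 px.
Black = 2682 − 2384.0000 = 298.0000 px.
Bar area = 298.0000 × 3576 ≈ 1065648 px.

1065648 pixels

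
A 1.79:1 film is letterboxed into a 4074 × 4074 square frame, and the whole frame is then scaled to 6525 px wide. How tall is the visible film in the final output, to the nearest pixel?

3645 px

Fitted into 4074×4074, the film spans the width; its height is 4074 / 1.790 ≈ 2275.98 px.
Scaling 4074 → 6525 is ×1.6016, so the height becomes 2275.98 × 1.6016 ≈ 3645.25 px.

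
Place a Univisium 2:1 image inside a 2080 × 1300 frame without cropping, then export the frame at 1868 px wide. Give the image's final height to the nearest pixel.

934 px

Fitted into 2080×1300, the image spans the width; its height is 2080 × 1/2 ≈ 1040.00 px.
Resizing to 1868 px wide multiplies everything by 0.8981: 1040.00 → 934.00 px.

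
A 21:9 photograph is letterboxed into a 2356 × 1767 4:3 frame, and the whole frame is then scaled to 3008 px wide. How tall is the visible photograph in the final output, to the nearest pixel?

In the 2356×1767 frame the photograph fills the width: height = 2356 × 9/21 ≈ 1009.71 px.
Resizing to 3008 px wide multiplies everything by 1.2767: 1009.71 → 1289.14 px.

1289 px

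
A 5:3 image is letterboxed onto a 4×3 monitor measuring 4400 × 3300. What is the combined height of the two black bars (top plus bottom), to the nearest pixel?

660 px

5:3 (1.667) > 4×3 (1.333), so the image fills the width.
The image is 4400 × 3/5 ≈ 2640.00 px tall.
3300 − 2640.00 = 660.00 px of bars.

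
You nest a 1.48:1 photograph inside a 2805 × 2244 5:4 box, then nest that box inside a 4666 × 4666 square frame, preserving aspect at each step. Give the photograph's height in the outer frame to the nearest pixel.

Inside the 2805×2244 canvas the photograph is width-limited at 2805.00 × 1895.27.
5:4 in 4666×4666: fills the width, so the intermediate becomes 4666.00 × 3732.80 — a scale of ×1.6635.
The photograph scales with it: height 1895.27 × 1.6635 ≈ 3152.70.

3153 px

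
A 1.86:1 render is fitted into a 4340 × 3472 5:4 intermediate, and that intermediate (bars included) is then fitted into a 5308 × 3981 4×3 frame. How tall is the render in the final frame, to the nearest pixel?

2675 px

1.86:1 in 4340×3472: fills the width, so the render is 4340.00 × 2333.33.
The 5:4 canvas is height-limited in 5308×3981, giving 4976.25 × 3981.00; scale factor 1.1466.
Applying the same ×1.1466: 2333.33 → 2675.40.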